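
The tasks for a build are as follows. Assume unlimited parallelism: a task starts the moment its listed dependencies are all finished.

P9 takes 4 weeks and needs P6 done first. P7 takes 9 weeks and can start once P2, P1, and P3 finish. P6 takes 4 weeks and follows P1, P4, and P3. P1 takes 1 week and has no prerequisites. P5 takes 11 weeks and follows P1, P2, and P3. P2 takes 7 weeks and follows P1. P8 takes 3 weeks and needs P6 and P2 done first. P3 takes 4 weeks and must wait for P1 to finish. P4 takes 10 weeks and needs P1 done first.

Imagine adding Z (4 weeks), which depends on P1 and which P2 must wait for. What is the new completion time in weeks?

23

Originally the project takes 19 weeks.
With Z inserted, P2 now waits for max(P1, Z).
New critical path: P1→Z→P2→P5 = 1+4+7+11 = 23 ⇒ 23 weeks.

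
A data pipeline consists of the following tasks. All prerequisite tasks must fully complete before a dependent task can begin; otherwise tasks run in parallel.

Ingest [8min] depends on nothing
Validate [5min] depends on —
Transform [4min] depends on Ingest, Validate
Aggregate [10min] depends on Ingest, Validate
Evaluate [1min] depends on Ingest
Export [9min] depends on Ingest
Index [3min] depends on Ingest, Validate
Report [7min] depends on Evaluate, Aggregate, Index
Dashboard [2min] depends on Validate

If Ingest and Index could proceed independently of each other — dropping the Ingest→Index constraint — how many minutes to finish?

Before: longest chain Ingest→Aggregate→Report = 8+10+7 = 25, finish 25.
Without Ingest→Index, Index's earliest start moves from 8 to 5.
New critical path: Ingest→Aggregate→Report = 8+10+7 = 25 ⇒ 25 minutes.

25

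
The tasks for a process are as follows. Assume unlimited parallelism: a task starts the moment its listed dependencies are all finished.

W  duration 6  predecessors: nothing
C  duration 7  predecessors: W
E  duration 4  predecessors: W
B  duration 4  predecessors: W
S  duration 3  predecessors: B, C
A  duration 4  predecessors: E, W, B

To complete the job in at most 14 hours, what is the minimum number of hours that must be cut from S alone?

Current finish: 16 hours; target: 14.
S is on every critical path, so each hour cut from S cuts the finish by one (this holds down to a finish of 14).
Need 16 − 14 = 2 hours off S → S becomes 1 hour, finish becomes 14.

2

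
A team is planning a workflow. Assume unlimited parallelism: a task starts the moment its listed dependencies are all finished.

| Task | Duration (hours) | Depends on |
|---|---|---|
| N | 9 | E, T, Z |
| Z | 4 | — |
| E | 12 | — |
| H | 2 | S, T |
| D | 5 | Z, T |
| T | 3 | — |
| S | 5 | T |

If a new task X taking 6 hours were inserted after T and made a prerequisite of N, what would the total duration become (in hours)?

Originally the plan takes 21 hours.
With X inserted, N now waits for max(E, T, Z, X).
New critical path: E→N = 12+9 = 21 ⇒ 21 hours.

21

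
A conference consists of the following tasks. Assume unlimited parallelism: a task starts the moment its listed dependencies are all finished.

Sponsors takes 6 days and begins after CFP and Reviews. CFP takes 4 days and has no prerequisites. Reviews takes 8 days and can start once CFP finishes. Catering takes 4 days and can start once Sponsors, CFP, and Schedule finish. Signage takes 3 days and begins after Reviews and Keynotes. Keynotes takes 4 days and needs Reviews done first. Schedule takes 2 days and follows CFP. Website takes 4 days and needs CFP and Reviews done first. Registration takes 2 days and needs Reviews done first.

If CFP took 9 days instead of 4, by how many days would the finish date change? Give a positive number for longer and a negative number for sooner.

5

The binding path is CFP→Reviews→Sponsors→Catering = 4+8+6+4 = 22; finish at 22 days.
Since CFP is critical, the +5 change carries straight to that chain (now 27 days).
No other chain overtakes it, so the finish is 27 days.
Change in finish: 27 − 22 = +5 days.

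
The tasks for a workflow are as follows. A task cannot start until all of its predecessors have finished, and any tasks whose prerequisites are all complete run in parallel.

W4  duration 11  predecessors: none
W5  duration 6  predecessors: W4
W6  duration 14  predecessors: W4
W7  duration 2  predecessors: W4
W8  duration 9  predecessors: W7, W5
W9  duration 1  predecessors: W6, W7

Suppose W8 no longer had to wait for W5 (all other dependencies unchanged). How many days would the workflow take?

Original critical path: W4→W5→W8 = 11+6+9 = 26 ⇒ 26 days.
Without W5→W8, W8's earliest start moves from 17 to 13.
New critical path: W4→W6→W9 = 11+14+1 = 26 ⇒ 26 days.

26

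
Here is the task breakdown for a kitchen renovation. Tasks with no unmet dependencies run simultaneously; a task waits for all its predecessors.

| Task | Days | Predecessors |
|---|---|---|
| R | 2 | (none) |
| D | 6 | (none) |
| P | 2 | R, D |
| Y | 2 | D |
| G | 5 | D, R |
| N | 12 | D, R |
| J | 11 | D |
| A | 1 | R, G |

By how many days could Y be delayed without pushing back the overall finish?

The longest chain is D→N = 6+12 = 18; overall finish 18 days.
The longest chain containing Y totals 8 days.
So Y can slip 18 − 8 = 10 days.

10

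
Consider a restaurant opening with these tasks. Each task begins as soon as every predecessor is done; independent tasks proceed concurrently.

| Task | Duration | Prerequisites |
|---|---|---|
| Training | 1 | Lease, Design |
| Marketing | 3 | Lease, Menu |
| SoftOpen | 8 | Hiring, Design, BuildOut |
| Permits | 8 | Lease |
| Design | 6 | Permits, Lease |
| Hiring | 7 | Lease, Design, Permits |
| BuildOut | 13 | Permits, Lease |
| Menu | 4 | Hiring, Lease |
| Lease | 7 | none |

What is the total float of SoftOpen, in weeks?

Critical path: Lease→Permits→Design→Hiring→SoftOpen = 7+8+6+7+8 = 36, so the finish is 36 weeks.
SoftOpen finishes as early as 36 and must finish by 36.
Float = 36 − 36 = 0.

0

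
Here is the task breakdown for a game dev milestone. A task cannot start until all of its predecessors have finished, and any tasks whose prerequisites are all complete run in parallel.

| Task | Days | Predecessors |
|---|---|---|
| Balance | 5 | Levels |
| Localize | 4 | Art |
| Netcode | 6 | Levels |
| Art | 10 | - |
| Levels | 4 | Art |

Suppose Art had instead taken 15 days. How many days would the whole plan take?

As given, the longest chain is Art→Levels→Netcode = 10+4+6 = 20, so the finish is 20 days.
Since Art is critical, the +5 change carries straight to that chain (now 25 days).
That remains the longest chain; total 25 days.

25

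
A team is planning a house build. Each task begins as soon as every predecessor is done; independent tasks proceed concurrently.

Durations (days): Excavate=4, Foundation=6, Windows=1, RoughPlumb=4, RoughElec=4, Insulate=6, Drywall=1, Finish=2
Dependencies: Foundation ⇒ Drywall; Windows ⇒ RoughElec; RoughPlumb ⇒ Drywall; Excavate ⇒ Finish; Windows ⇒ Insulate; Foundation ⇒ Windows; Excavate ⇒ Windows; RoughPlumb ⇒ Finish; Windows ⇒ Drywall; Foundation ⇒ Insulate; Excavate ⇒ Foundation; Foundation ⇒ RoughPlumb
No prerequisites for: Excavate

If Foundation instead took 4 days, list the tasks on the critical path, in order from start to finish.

Excavate, Foundation, Windows, Insulate

Actual critical path: Excavate→Foundation→Windows→Insulate = 4+6+1+6 = 17 ⇒ 17 days.
Foundation lies on that path, so at 4 days the path becomes 15 days.
The critical path is still Excavate→Foundation→Windows→Insulate; finish is now 15 days.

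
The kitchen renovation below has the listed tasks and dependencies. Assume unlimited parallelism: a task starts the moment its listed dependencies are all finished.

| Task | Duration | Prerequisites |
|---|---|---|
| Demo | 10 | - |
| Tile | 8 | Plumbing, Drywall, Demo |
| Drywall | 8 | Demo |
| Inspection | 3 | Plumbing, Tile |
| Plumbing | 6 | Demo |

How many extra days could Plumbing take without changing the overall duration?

The longest chain is Demo→Drywall→Tile→Inspection = 10+8+8+3 = 29; overall finish 29 days.
The longest chain containing Plumbing totals 27 days.
Float = 29 − 27 = 2.

2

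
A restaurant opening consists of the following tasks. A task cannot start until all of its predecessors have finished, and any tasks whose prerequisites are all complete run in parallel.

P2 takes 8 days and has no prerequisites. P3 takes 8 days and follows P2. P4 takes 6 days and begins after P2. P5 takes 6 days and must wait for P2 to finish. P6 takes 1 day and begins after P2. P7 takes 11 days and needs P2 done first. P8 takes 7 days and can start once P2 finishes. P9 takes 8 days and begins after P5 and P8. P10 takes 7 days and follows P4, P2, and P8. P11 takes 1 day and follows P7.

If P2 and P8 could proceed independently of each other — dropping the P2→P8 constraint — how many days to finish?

22

Original critical path: P2→P8→P9 = 8+7+8 = 23 ⇒ 23 days.
Without P2→P8, P8's earliest start moves from 8 to 0.
After: P2→P5→P9 = 8+6+8 = 22 → 22 days.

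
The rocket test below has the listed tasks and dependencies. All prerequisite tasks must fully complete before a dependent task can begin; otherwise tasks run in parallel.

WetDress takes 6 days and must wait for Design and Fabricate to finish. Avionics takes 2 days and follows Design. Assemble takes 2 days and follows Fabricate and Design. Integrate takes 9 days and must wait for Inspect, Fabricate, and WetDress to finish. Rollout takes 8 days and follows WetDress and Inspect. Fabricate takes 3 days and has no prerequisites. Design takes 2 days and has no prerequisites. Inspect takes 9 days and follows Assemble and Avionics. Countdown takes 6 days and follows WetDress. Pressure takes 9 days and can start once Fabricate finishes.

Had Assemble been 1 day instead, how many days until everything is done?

Critical path before the change: Fabricate→Assemble→Inspect→Integrate = 3+2+9+9 = 23 giving 23 days.
Since Assemble is critical, the -1 change carries straight to that chain (now 22 days).
Now Design→Avionics→Inspect→Integrate = 2+2+9+9 = 22 is longest, so the finish becomes 22 days.

22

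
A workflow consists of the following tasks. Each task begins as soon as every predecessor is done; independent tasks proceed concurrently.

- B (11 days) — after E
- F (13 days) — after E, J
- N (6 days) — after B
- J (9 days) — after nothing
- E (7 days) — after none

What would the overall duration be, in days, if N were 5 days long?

23

The binding path is E→B→N = 7+11+6 = 24; finish at 24 days.
N lies on that path, so at 5 days the path becomes 23 days.
No other chain overtakes it, so the finish is 23 days.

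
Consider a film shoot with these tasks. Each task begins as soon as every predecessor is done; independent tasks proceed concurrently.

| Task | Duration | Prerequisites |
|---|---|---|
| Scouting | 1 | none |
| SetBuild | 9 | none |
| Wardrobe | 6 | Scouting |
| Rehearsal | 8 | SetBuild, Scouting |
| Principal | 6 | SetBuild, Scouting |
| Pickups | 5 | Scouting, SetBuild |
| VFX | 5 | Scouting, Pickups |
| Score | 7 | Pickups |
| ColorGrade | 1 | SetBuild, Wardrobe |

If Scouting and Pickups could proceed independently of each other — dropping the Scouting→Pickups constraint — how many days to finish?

21

Before: longest chain SetBuild→Pickups→Score = 9+5+7 = 21, finish 21.
Dropping Scouting→Pickups doesn't change Pickups's earliest start (9); another predecessor still binds.
New critical path: SetBuild→Pickups→Score = 9+5+7 = 21 ⇒ 21 days.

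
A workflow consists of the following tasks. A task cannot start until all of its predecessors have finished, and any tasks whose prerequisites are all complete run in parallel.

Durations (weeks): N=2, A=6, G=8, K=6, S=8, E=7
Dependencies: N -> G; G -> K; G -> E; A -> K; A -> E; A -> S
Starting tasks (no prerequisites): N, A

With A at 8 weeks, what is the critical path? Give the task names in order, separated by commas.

The binding path is N→G→E = 2+8+7 = 17; finish at 17 weeks.
A has 3 weeks of float (longest path through it is 14).
That remains the longest chain; total 17 weeks.

N, G, E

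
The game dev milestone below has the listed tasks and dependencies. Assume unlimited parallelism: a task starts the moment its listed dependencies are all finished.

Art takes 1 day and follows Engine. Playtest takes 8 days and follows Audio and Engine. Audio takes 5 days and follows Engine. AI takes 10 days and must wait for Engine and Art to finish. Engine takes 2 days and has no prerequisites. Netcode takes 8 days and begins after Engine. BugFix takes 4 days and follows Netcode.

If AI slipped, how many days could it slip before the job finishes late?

The longest chain is Engine→Audio→Playtest = 2+5+8 = 15; overall finish 15 days.
Longest path through AI: 13 days (earliest finish 13, latest finish 15).
So AI can slip 15 − 13 = 2 days.

2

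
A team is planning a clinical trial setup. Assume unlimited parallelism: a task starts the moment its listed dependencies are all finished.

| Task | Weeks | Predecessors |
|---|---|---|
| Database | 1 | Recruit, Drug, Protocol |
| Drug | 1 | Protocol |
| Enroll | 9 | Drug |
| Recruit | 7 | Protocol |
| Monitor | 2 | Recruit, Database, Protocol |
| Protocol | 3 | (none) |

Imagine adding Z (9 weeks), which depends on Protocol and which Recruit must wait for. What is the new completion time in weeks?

22

Originally the plan takes 13 weeks.
With Z inserted, Recruit now waits for max(Protocol, Z).
New critical path: Protocol→Z→Recruit→Database→Monitor = 3+9+7+1+2 = 22 ⇒ 22 weeks.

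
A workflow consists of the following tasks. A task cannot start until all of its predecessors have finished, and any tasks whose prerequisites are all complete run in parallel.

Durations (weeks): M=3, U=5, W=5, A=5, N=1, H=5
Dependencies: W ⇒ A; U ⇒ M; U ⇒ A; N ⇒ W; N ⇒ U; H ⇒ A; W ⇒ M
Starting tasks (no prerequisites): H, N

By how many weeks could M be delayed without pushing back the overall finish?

The longest chain is N→W→A = 1+5+5 = 11; overall finish 11 weeks.
The longest chain containing M totals 9 weeks.
So M can slip 11 − 9 = 2 weeks.

2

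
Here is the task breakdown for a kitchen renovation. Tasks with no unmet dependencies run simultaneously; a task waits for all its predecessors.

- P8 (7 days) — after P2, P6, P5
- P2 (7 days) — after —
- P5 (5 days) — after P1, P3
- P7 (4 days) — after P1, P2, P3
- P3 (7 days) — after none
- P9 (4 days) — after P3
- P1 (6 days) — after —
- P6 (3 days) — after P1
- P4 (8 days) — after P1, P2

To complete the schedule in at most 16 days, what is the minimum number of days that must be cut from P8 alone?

Current finish: 19 days; target: 16.
P8 is on every critical path, so each day cut from P8 cuts the finish by one (this holds down to a finish of 15).
Need 19 − 16 = 3 days off P8 → P8 becomes 4 days, finish becomes 16.

3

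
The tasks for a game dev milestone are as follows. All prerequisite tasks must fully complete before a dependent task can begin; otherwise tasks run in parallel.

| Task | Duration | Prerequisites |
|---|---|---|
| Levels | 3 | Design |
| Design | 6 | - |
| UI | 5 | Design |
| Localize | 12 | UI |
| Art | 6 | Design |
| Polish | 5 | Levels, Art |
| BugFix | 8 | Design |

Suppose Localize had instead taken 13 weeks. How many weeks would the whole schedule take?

Actual critical path: Design→UI→Localize = 6+5+12 = 23 ⇒ 23 weeks.
Localize is on the critical path; changing it to 13 makes that path 24 weeks.
The critical path is still Design→UI→Localize; finish is now 24 weeks.

24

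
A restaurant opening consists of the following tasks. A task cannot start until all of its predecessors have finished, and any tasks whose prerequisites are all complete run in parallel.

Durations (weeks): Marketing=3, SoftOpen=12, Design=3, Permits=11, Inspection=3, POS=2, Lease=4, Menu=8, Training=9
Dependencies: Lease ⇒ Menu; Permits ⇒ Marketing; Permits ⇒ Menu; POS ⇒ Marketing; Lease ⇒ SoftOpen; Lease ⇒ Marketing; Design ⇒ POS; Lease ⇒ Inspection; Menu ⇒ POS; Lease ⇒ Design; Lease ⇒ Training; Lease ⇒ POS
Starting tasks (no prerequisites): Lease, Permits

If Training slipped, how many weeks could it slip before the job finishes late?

Critical path: Permits→Menu→POS→Marketing = 11+8+2+3 = 24, so the finish is 24 weeks.
Training finishes as early as 13 and must finish by 24.
So Training can slip 24 − 13 = 11 weeks.

11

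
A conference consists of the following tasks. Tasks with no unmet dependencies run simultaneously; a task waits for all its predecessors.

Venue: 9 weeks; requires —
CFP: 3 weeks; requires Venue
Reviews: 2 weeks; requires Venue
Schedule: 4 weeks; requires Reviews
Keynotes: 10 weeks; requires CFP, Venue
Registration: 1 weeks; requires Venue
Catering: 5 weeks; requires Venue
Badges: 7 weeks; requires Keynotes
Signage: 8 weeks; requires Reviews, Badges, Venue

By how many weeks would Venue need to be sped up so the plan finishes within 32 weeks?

5

Current finish: 37 weeks; target: 32.
Venue is on every critical path, so each week cut from Venue cuts the finish by one (this holds down to a finish of 29).
Need 37 − 32 = 5 weeks off Venue → Venue becomes 4 weeks, finish becomes 32.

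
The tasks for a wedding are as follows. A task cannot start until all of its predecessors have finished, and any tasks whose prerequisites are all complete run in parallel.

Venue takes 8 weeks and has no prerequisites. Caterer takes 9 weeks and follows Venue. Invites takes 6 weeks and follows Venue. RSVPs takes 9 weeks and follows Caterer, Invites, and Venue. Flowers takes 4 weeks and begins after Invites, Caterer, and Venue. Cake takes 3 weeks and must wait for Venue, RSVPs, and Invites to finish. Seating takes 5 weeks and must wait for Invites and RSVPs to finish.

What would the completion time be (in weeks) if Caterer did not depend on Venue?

28

Original critical path: Venue→Caterer→RSVPs→Seating = 8+9+9+5 = 31 ⇒ 31 weeks.
Without Venue→Caterer, Caterer's earliest start moves from 8 to 0.
After: Venue→Invites→RSVPs→Seating = 8+6+9+5 = 28 → 28 weeks.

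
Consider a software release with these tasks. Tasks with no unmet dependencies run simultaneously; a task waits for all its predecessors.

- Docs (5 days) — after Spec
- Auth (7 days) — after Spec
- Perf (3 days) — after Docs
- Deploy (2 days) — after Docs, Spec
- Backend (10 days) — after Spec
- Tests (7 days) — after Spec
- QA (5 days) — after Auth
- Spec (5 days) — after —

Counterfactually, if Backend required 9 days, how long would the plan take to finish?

17

Critical path before the change: Spec→Auth→QA = 5+7+5 = 17 giving 17 days.
The longest path through Backend is only 15 days, so Backend has float 2.
That remains the longest chain; total 17 days.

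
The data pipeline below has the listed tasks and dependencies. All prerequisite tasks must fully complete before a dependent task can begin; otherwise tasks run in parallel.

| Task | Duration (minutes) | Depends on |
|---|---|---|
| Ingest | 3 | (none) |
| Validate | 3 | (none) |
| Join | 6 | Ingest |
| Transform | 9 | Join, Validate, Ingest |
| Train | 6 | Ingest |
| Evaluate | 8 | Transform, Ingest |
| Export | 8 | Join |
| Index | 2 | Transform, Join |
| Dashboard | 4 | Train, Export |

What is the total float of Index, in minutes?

6

Ingest→Join→Transform→Evaluate = 3+6+9+8 = 26 sets the makespan at 26 minutes.
The longest chain containing Index totals 20 minutes.
Slack of Index = 24 − 18 = 6 minutes.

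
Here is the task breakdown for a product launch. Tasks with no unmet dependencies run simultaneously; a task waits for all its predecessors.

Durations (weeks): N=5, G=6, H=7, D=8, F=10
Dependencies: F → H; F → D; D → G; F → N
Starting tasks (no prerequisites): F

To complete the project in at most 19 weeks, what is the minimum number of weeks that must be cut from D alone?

5

Current finish: 24 weeks; target: 19.
D is on every critical path, so each week cut from D cuts the finish by one (this holds down to a finish of 17).
Need 24 − 19 = 5 weeks off D → D becomes 3 weeks, finish becomes 19.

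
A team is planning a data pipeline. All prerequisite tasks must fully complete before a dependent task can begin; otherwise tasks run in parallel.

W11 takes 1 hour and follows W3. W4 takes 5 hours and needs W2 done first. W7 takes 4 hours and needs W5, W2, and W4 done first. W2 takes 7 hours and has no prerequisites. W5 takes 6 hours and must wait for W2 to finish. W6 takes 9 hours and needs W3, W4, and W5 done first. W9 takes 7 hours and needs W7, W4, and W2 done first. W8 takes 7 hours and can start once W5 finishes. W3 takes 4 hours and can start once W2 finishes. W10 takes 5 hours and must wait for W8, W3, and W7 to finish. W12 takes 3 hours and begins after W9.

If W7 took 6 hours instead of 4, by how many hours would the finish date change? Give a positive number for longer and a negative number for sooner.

2

The binding path is W2→W5→W7→W9→W12 = 7+6+4+7+3 = 27; finish at 27 hours.
W7 is on the critical path; changing it to 6 makes that path 29 hours.
The critical path is still W2→W5→W7→W9→W12; finish is now 29 hours.
Change in finish: 29 − 27 = +2 hours.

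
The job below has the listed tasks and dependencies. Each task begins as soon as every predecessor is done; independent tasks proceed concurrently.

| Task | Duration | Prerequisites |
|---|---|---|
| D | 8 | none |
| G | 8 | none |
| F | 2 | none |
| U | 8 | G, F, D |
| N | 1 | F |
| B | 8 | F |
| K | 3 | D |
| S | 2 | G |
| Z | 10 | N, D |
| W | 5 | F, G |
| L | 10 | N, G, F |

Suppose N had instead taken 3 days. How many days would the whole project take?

Baseline: D→Z = 8+10 = 18 → 18 days.
N has 5 days of float (longest path through it is 13).
That remains the longest chain; total 18 days.

18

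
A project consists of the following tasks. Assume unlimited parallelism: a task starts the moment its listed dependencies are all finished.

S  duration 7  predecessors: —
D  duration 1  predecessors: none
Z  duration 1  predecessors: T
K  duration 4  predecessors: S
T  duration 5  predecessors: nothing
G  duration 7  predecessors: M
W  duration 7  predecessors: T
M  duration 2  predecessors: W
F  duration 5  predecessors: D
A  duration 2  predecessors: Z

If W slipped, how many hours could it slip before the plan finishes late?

0

T→W→M→G = 5+7+2+7 = 21 sets the makespan at 21 hours.
The longest chain containing W totals 21 hours.
Float = 21 − 21 = 0.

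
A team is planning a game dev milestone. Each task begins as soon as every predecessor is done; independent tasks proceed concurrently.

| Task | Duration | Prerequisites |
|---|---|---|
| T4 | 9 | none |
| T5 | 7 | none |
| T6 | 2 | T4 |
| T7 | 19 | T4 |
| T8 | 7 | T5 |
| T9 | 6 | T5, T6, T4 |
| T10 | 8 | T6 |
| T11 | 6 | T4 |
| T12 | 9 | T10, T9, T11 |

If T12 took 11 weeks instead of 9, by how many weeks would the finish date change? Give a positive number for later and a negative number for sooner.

Critical path before the change: T4→T6→T10→T12 = 9+2+8+9 = 28 giving 28 weeks.
T12 is on the critical path; changing it to 11 makes that path 30 weeks.
The critical path is still T4→T6→T10→T12; finish is now 30 weeks.
Change in finish: 30 − 28 = +2 weeks.

2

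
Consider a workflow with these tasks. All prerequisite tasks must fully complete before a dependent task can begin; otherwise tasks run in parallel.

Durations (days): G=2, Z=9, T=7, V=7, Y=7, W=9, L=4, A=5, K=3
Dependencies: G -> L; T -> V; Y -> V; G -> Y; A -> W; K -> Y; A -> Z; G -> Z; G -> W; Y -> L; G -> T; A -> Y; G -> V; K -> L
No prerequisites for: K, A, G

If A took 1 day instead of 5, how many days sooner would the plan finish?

2

Baseline: A→Y→V = 5+7+7 = 19 → 19 days.
A is on the critical path; changing it to 1 makes that path 15 days.
The binding chain switches to K→Y→V = 3+7+7 = 17; finish 17 days.
Change in finish: 17 − 19 = -2 days.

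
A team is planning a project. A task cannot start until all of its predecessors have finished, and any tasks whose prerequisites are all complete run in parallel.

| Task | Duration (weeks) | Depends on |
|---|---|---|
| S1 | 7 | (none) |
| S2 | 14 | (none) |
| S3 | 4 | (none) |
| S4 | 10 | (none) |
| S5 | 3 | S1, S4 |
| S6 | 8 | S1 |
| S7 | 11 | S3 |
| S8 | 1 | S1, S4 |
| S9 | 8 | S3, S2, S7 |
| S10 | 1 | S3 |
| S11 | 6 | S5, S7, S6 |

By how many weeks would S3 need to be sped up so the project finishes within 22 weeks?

1

Current finish: 23 weeks; target: 22.
S3 is on every critical path, so each week cut from S3 cuts the finish by one (this holds down to a finish of 22).
Need 23 − 22 = 1 week off S3 → S3 becomes 3 weeks, finish becomes 22.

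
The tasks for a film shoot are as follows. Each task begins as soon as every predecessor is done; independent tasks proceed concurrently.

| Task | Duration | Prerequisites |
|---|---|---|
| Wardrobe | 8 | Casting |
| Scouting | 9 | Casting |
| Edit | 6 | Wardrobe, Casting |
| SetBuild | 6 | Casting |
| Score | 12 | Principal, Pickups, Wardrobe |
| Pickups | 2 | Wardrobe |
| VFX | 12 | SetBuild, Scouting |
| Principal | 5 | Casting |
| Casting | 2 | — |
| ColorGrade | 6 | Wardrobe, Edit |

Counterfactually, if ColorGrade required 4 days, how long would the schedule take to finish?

24

As given, the longest chain is Casting→Wardrobe→Pickups→Score = 2+8+2+12 = 24, so the finish is 24 days.
The longest path through ColorGrade is only 22 days, so ColorGrade has float 2.
The critical path is still Casting→Wardrobe→Pickups→Score; finish is now 24 days.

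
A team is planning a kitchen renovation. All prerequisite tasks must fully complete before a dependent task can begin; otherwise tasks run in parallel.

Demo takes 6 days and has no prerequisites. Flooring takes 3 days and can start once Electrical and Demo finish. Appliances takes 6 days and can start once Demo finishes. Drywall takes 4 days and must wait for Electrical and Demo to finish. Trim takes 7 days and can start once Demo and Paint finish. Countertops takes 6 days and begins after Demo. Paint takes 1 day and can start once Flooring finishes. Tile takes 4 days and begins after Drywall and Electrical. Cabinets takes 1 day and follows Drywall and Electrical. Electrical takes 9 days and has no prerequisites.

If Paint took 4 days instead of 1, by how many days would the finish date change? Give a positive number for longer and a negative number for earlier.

As given, the longest chain is Electrical→Flooring→Paint→Trim = 9+3+1+7 = 20, so the finish is 20 days.
Paint lies on that path, so at 4 days the path becomes 23 days.
The critical path is still Electrical→Flooring→Paint→Trim; finish is now 23 days.
Change in finish: 23 − 20 = +3 days.

3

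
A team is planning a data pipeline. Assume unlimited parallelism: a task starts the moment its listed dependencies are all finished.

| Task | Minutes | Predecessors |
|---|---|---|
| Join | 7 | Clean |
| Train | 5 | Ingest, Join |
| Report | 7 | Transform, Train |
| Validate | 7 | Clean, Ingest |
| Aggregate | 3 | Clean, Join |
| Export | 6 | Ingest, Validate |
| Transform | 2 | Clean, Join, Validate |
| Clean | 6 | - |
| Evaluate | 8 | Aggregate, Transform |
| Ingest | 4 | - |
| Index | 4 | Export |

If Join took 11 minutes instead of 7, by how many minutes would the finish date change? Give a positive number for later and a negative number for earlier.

4

Actual critical path: Clean→Join→Train→Report = 6+7+5+7 = 25 ⇒ 25 minutes.
Join is on the critical path; changing it to 11 makes that path 29 minutes.
The critical path is still Clean→Join→Train→Report; finish is now 29 minutes.
Change in finish: 29 − 25 = +4 minutes.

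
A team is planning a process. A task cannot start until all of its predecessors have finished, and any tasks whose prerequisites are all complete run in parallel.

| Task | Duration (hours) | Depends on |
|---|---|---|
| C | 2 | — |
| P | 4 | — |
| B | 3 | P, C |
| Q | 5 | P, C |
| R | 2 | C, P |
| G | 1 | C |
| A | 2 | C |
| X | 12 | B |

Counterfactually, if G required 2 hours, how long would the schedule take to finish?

19

As given, the longest chain is P→B→X = 4+3+12 = 19, so the finish is 19 hours.
The longest path through G is only 3 hours, so G has float 16.
No other chain overtakes it, so the finish is 19 hours.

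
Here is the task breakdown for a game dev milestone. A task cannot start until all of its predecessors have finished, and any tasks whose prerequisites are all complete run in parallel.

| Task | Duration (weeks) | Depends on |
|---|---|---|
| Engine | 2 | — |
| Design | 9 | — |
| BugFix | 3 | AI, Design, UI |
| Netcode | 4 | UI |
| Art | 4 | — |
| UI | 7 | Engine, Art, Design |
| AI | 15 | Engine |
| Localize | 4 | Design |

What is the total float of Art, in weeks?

5

Design→UI→Netcode = 9+7+4 = 20 sets the makespan at 20 weeks.
Art finishes as early as 4 and must finish by 9.
So Art can slip 9 − 4 = 5 weeks.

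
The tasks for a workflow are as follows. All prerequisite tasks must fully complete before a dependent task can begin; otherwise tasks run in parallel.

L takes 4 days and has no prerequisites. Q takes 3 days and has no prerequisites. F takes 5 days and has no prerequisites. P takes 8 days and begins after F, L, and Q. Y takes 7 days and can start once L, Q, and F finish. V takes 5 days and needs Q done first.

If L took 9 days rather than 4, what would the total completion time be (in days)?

Baseline: F→P = 5+8 = 13 → 13 days.
The longest path through L is only 12 days, so L has float 1.
Now L→P = 9+8 = 17 is longest, so the finish becomes 17 days.

17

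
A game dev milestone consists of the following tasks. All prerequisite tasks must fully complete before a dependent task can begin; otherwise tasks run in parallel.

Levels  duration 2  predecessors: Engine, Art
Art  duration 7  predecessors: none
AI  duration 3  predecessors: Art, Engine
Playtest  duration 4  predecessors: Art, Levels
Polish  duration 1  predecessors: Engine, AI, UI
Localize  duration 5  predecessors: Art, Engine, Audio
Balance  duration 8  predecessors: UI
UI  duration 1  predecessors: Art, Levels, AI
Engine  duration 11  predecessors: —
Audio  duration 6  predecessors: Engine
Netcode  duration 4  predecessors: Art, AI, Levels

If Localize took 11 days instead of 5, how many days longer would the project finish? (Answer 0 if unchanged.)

Actual critical path: Engine→AI→UI→Balance = 11+3+1+8 = 23 ⇒ 23 days.
Localize is off the critical path — its longest chain is 22 days, giving 1 of slack.
New critical path: Engine→Audio→Localize = 11+6+11 = 28 ⇒ 28 days.
Change in finish: 28 − 23 = +5 days.

5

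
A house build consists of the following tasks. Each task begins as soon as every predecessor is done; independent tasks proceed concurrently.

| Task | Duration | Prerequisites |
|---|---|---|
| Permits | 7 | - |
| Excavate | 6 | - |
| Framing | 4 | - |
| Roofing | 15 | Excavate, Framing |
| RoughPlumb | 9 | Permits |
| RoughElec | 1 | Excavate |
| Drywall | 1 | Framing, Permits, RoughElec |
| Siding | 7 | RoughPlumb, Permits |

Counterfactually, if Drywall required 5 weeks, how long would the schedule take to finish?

Critical path before the change: Permits→RoughPlumb→Siding = 7+9+7 = 23 giving 23 weeks.
Drywall is off the critical path — its longest chain is 8 weeks, giving 15 of slack.
That remains the longest chain; total 23 weeks.

23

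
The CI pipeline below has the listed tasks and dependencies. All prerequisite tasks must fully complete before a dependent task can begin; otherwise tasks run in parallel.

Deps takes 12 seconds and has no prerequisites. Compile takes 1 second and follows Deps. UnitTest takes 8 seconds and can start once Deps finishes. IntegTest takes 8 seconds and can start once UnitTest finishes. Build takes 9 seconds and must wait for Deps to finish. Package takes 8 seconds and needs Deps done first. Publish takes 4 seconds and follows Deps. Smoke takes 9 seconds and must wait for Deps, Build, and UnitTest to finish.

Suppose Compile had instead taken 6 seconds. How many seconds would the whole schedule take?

30

Actual critical path: Deps→Build→Smoke = 12+9+9 = 30 ⇒ 30 seconds.
Compile has 17 seconds of float (longest path through it is 13).
No other chain overtakes it, so the finish is 30 seconds.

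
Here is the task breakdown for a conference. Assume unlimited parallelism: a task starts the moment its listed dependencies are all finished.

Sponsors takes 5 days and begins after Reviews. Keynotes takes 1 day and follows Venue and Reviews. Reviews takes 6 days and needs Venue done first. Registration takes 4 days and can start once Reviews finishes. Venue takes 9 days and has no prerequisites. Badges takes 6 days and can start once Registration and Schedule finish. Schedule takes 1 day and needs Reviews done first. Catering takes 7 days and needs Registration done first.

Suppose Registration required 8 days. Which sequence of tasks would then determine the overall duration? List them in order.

Venue, Reviews, Registration, Catering

Actual critical path: Venue→Reviews→Registration→Catering = 9+6+4+7 = 26 ⇒ 26 days.
Registration is on the critical path; changing it to 8 makes that path 30 days.
No other chain overtakes it, so the finish is 30 days.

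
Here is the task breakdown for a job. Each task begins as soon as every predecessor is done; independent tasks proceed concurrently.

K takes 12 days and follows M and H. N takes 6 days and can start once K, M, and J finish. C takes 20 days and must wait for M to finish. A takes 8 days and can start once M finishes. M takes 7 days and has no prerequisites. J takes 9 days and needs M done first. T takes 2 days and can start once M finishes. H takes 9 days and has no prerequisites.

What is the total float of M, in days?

M→C = 7+20 = 27 sets the makespan at 27 days.
Longest path through M: 27 days (earliest finish 7, latest finish 7).
So M can slip 7 − 7 = 0 days.

0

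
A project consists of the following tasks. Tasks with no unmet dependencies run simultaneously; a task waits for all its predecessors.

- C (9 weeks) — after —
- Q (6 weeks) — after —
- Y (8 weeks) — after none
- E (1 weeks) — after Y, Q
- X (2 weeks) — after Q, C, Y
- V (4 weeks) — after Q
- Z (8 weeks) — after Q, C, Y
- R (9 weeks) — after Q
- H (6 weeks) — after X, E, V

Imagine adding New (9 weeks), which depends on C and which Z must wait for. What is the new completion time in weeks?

26

Originally the job takes 17 weeks.
With New inserted, Z now waits for max(Q, C, Y, New).
New critical path: C→New→Z = 9+9+8 = 26 ⇒ 26 weeks.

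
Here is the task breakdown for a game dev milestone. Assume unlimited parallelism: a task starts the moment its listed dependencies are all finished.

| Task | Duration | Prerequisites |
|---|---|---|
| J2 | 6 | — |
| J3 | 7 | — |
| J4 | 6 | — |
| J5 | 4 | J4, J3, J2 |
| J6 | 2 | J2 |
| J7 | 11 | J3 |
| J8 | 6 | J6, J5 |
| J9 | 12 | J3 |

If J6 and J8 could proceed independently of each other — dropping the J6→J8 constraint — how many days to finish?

19

Original critical path: J3→J9 = 7+12 = 19 ⇒ 19 days.
Dropping J6→J8 doesn't change J8's earliest start (11); another predecessor still binds.
The longest chain is now J3→J9 = 7+12 = 19, so the job takes 19 days.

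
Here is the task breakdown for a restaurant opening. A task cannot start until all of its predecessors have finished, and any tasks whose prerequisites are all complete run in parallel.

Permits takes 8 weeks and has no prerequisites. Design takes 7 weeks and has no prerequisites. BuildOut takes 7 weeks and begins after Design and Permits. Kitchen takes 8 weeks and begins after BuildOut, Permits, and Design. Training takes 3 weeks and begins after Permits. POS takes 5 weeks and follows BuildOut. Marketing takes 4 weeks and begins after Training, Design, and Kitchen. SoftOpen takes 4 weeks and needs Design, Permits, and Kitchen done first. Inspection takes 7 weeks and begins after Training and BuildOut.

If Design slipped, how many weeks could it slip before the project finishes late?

Permits→BuildOut→Kitchen→Marketing = 8+7+8+4 = 27 sets the makespan at 27 weeks.
Longest path through Design: 26 weeks (earliest finish 7, latest finish 8).
So Design can slip 8 − 7 = 1 week.

1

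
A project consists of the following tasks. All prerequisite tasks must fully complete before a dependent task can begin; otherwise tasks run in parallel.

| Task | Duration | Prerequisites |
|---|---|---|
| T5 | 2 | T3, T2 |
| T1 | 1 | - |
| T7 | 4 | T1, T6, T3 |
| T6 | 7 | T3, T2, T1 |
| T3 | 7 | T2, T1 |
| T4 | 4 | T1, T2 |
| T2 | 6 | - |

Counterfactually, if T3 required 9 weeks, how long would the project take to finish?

Actual critical path: T2→T3→T6→T7 = 6+7+7+4 = 24 ⇒ 24 weeks.
T3 is on the critical path; changing it to 9 makes that path 26 weeks.
The critical path is still T2→T3→T6→T7; finish is now 26 weeks.

26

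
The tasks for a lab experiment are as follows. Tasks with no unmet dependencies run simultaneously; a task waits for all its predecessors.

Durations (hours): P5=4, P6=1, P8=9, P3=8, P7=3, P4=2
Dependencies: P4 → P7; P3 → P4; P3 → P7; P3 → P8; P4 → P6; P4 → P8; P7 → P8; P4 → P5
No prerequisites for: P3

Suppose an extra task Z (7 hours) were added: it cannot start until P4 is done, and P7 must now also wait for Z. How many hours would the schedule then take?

29

Originally the schedule takes 22 hours.
With Z inserted, P7 now waits for max(P4, P3, Z).
New critical path: P3→P4→Z→P7→P8 = 8+2+7+3+9 = 29 ⇒ 29 hours.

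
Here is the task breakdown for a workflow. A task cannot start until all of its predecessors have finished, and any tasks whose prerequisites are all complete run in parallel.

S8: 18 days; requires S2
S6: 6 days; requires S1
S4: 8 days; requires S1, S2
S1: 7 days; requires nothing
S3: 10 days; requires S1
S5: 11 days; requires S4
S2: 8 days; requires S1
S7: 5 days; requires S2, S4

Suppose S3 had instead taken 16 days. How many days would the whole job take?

34

Critical path before the change: S1→S2→S4→S5 = 7+8+8+11 = 34 giving 34 days.
S3 has 17 days of float (longest path through it is 17).
The critical path is still S1→S2→S4→S5; finish is now 34 days.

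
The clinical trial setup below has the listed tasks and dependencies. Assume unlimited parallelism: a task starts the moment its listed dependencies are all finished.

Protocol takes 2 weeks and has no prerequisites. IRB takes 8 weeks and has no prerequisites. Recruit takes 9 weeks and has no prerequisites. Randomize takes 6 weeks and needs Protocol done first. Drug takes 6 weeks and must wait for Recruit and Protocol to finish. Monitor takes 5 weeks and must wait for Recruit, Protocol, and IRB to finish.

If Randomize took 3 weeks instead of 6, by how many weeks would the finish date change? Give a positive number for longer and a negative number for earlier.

0

Baseline: Recruit→Drug = 9+6 = 15 → 15 weeks.
The longest path through Randomize is only 8 weeks, so Randomize has float 7.
The critical path is still Recruit→Drug; finish is now 15 weeks.
Change in finish: 15 − 15 = +0 weeks.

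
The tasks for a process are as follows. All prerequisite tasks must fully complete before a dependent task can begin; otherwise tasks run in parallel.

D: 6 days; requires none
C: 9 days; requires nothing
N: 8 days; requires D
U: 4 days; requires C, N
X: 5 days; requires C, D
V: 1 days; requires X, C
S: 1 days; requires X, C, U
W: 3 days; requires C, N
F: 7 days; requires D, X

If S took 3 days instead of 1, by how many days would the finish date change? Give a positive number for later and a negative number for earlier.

0

Actual critical path: C→X→F = 9+5+7 = 21 ⇒ 21 days.
S has 2 days of float (longest path through it is 19).
Now D→N→U→S = 6+8+4+3 = 21 is longest, so the finish becomes 21 days.
Change in finish: 21 − 21 = +0 days.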